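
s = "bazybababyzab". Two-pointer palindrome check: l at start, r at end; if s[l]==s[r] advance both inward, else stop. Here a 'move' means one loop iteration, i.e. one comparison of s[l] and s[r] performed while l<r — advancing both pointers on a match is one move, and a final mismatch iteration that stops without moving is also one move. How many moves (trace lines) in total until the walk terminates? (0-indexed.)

l=0 r=12: 'b'=='b', l++,r--
l=1 r=11: 'a'=='a', l++,r--
l=2 r=10: 'z'=='z', l++,r--
l=3 r=9: 'y'=='y', l++,r--
l=4 r=8: 'b'=='b', l++,r--
l=5 r=7: 'a'=='a', l++,r--

6 moves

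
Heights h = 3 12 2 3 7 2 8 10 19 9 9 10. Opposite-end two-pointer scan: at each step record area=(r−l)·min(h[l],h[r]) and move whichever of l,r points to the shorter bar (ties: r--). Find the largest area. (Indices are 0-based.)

[0,11] min(3,10)*11=33 best=33 * → l++
[1,11] min(12,10)*10=100 best=100 * → r--
[1,10] min(12,9)*9=81 best=100 → r--
[1,9] min(12,9)*8=72 best=100 → r--
[1,8] min(12,19)*7=84 best=100 → l++
[2,8] min(2,19)*6=12 best=100 → l++
[3,8] min(3,19)*5=15 best=100 → l++
[4,8] min(7,19)*4=28 best=100 → l++
[5,8] min(2,19)*3=6 best=100 → l++
[6,8] min(8,19)*2=16 best=100 → l++
[7,8] min(10,19)*1=10 best=100 → l++

max area = 100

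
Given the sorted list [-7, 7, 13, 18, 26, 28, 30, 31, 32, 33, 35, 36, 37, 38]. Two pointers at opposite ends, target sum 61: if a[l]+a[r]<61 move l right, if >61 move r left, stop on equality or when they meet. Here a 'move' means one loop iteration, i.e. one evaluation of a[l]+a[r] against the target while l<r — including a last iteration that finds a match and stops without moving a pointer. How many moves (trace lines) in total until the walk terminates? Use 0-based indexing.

[0,13] -7+38=31 <61 → l++
[1,13] 7+38=45 <61 → l++
[2,13] 13+38=51 <61 → l++
[3,13] 18+38=56 <61 → l++
[4,13] 26+38=64 >61 → r--
[4,12] 26+37=63 >61 → r--
[4,11] 26+36=62 >61 → r--
[4,10] 26+35=61 → found

8 moves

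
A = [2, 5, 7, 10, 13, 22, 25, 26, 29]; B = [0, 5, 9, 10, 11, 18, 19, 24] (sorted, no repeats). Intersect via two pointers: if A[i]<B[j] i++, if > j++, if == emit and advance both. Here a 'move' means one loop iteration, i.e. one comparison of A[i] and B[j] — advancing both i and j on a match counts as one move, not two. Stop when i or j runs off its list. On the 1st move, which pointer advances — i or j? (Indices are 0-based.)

j

[i=0,j=0] 2>0 → j++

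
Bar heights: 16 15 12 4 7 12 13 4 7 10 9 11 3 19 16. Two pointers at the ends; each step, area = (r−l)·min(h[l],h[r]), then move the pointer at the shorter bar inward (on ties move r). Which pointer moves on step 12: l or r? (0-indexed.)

[0,14] min(16,16)*14=224 best=224 * → r--
[0,13] min(16,19)*13=208 best=224 → l++
[1,13] min(15,19)*12=180 best=224 → l++
[2,13] min(12,19)*11=132 best=224 → l++
[3,13] min(4,19)*10=40 best=224 → l++
[4,13] min(7,19)*9=63 best=224 → l++
[5,13] min(12,19)*8=96 best=224 → l++
[6,13] min(13,19)*7=91 best=224 → l++
[7,13] min(4,19)*6=24 best=224 → l++
[8,13] min(7,19)*5=35 best=224 → l++
[9,13] min(10,19)*4=40 best=224 → l++
[10,13] min(9,19)*3=27 best=224 → l++

l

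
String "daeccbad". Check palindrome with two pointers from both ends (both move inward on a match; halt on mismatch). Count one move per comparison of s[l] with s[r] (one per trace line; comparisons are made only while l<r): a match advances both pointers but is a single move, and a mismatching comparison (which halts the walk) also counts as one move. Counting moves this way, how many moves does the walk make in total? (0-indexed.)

3 moves

l=0 r=7: 'd'=='d', l++,r--
l=1 r=6: 'a'=='a', l++,r--
l=2 r=5: 'e'!='b', stop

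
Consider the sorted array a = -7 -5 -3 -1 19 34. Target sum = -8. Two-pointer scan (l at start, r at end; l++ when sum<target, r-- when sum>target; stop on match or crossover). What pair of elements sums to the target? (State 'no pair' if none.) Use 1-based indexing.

(-7, -1)

[1,6] -7+34=27 >-8 → r--
[1,5] -7+19=12 >-8 → r--
[1,4] -7+-1=-8 → found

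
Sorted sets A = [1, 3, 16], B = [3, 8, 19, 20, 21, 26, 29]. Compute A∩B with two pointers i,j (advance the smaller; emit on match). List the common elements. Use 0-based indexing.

i=0 j=0: 1<3, i++
i=1 j=0: 3==3 emit, i++,j++
i=2 j=1: 16>8, j++
i=2 j=2: 16<19, i++

intersection = [3]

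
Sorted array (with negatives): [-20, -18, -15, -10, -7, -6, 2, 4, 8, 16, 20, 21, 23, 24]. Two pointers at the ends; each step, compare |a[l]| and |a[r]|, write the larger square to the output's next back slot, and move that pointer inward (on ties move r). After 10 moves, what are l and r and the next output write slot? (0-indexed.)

[0,13] |-20|<=|24| out[13]=576 → r--
[0,12] |-20|<=|23| out[12]=529 → r--
[0,11] |-20|<=|21| out[11]=441 → r--
[0,10] |-20|<=|20| out[10]=400 → r--
[0,9] |-20|>|16| out[9]=400 → l++
[1,9] |-18|>|16| out[8]=324 → l++
[2,9] |-15|<=|16| out[7]=256 → r--
[2,8] |-15|>|8| out[6]=225 → l++
[3,8] |-10|>|8| out[5]=100 → l++
[4,8] |-7|<=|8| out[4]=64 → r--

l=4, r=7, next write slot=3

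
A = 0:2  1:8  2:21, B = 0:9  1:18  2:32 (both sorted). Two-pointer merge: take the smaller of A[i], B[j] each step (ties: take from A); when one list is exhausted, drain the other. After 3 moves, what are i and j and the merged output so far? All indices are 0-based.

i=0 j=0: A[i]=2<=B[j]=9 take 2, i++
i=1 j=0: A[i]=8<=B[j]=9 take 8, i++
i=2 j=0: A[i]=21>B[j]=9 take 9, j++

i=2, j=1, merged so far=[2, 8, 9]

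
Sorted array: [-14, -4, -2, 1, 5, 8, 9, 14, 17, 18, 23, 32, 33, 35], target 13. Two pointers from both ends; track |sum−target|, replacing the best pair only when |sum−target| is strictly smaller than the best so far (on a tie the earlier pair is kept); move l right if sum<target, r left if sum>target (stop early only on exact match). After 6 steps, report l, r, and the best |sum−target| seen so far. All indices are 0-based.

[0,13] -14+35=21 d=8 * → r--
[0,12] -14+33=19 d=6 * → r--
[0,11] -14+32=18 d=5 * → r--
[0,10] -14+23=9 d=4 * → l++
[1,10] -4+23=19 d=6 → r--
[1,9] -4+18=14 d=1 * → r--

l=1, r=8, best |Δ|=1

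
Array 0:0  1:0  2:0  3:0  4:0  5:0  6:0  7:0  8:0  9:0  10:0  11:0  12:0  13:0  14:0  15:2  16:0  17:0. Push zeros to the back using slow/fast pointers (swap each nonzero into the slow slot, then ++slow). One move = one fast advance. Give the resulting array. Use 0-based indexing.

(s=0,f=0) a[fast]=0 → fast++
(s=0,f=1) a[fast]=0 → fast++
(s=0,f=2) a[fast]=0 → fast++
(s=0,f=3) a[fast]=0 → fast++
(s=0,f=4) a[fast]=0 → fast++
(s=0,f=5) a[fast]=0 → fast++
(s=0,f=6) a[fast]=0 → fast++
(s=0,f=7) a[fast]=0 → fast++
(s=0,f=8) a[fast]=0 → fast++
(s=0,f=9) a[fast]=0 → fast++
(s=0,f=10) a[fast]=0 → fast++
(s=0,f=11) a[fast]=0 → fast++
(s=0,f=12) a[fast]=0 → fast++
(s=0,f=13) a[fast]=0 → fast++
(s=0,f=14) a[fast]=0 → fast++
(s=0,f=15) a[fast]=2≠0 swap→a[0]=2 → slow++,fast++
(s=1,f=16) a[fast]=0 → fast++
(s=1,f=17) a[fast]=0 → fast++

[2, 0, 0, 0, 0, 0, 0, 0, 0, 0, 0, 0, 0, 0, 0, 0, 0, 0]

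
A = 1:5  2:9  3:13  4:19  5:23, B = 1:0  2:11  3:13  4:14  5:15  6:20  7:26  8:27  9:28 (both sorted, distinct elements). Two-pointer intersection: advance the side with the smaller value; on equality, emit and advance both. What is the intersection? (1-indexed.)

intersection = [13]

i=1 j=1: 5>0, j++
i=1 j=2: 5<11, i++
i=2 j=2: 9<11, i++
i=3 j=2: 13>11, j++
i=3 j=3: 13==13 emit, i++,j++
i=4 j=4: 19>14, j++
i=4 j=5: 19>15, j++
i=4 j=6: 19<20, i++
i=5 j=6: 23>20, j++
i=5 j=7: 23<26, i++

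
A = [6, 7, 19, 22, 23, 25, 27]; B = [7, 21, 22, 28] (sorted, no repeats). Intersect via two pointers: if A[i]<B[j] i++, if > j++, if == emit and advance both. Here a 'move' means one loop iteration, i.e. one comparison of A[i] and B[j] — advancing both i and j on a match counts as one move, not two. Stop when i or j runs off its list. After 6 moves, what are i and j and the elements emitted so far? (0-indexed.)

i=0 j=0: 6<7, i++
i=1 j=0: 7==7 emit, i++,j++
i=2 j=1: 19<21, i++
i=3 j=1: 22>21, j++
i=3 j=2: 22==22 emit, i++,j++
i=4 j=3: 23<28, i++

i=5, j=3, emitted=[7, 22]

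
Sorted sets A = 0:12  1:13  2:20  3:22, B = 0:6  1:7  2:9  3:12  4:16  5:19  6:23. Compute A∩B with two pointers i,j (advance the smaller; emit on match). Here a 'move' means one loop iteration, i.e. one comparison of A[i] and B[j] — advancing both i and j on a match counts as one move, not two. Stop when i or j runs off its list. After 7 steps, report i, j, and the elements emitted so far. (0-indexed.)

i=2, j=6, emitted=[12]

i=0 j=0: 12>6, j++
i=0 j=1: 12>7, j++
i=0 j=2: 12>9, j++
i=0 j=3: 12==12 emit, i++,j++
i=1 j=4: 13<16, i++
i=2 j=4: 20>16, j++
i=2 j=5: 20>19, j++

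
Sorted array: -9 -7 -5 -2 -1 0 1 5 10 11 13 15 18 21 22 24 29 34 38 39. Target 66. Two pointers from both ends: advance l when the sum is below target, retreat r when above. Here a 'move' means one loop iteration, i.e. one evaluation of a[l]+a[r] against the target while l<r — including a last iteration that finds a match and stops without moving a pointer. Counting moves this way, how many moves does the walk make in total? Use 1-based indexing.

l=1 r=20: -9+39=30 <66, l++
l=2 r=20: -7+39=32 <66, l++
l=3 r=20: -5+39=34 <66, l++
l=4 r=20: -2+39=37 <66, l++
l=5 r=20: -1+39=38 <66, l++
l=6 r=20: 0+39=39 <66, l++
l=7 r=20: 1+39=40 <66, l++
l=8 r=20: 5+39=44 <66, l++
l=9 r=20: 10+39=49 <66, l++
l=10 r=20: 11+39=50 <66, l++
l=11 r=20: 13+39=52 <66, l++
l=12 r=20: 15+39=54 <66, l++
l=13 r=20: 18+39=57 <66, l++
l=14 r=20: 21+39=60 <66, l++
l=15 r=20: 22+39=61 <66, l++
l=16 r=20: 24+39=63 <66, l++
l=17 r=20: 29+39=68 >66, r--
l=17 r=19: 29+38=67 >66, r--
l=17 r=18: 29+34=63 <66, l++

19 moves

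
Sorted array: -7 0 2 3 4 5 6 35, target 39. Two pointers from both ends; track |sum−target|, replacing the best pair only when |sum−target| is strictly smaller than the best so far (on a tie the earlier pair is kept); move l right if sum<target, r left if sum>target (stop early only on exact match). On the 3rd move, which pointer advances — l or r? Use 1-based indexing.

l

l=1 r=8: -7+35=28 d=11 *, l++
l=2 r=8: 0+35=35 d=4 *, l++
l=3 r=8: 2+35=37 d=2 *, l++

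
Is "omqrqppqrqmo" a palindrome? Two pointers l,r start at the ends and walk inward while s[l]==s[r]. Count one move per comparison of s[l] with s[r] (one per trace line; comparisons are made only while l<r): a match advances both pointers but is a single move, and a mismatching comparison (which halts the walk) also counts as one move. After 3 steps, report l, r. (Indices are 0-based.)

[0,11] 'o'=='o' → l++,r--
[1,10] 'm'=='m' → l++,r--
[2,9] 'q'=='q' → l++,r--

l=3, r=8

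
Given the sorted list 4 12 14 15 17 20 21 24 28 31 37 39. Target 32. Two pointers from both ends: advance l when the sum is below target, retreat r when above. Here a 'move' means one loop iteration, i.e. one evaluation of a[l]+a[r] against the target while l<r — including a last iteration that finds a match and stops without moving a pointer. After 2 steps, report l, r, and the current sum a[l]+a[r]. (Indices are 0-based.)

l=0 r=11: 4+39=43 >32, r--
l=0 r=10: 4+37=41 >32, r--

l=0, r=9, sum=35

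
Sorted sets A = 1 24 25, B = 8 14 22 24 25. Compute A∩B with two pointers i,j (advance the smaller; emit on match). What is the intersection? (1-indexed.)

i=1 j=1: 1<8, i++
i=2 j=1: 24>8, j++
i=2 j=2: 24>14, j++
i=2 j=3: 24>22, j++
i=2 j=4: 24==24 emit, i++,j++
i=3 j=5: 25==25 emit, i++,j++

intersection = [24, 25]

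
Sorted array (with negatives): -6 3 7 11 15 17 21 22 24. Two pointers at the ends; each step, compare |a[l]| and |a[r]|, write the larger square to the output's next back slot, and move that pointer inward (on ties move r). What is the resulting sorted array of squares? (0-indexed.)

l=0 r=8: |-6|<=|24| out[8]=576, r--
l=0 r=7: |-6|<=|22| out[7]=484, r--
l=0 r=6: |-6|<=|21| out[6]=441, r--
l=0 r=5: |-6|<=|17| out[5]=289, r--
l=0 r=4: |-6|<=|15| out[4]=225, r--
l=0 r=3: |-6|<=|11| out[3]=121, r--
l=0 r=2: |-6|<=|7| out[2]=49, r--
l=0 r=1: |-6|>|3| out[1]=36, l++
l=1 r=1: |3|<=|3| out[0]=9, r--

[9, 36, 49, 121, 225, 289, 441, 484, 576]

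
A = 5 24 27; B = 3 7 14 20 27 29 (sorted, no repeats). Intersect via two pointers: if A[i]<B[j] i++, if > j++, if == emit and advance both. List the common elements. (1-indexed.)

intersection = [27]

i=1 j=1: 5>3, j++
i=1 j=2: 5<7, i++
i=2 j=2: 24>7, j++
i=2 j=3: 24>14, j++
i=2 j=4: 24>20, j++
i=2 j=5: 24<27, i++
i=3 j=5: 27==27 emit, i++,j++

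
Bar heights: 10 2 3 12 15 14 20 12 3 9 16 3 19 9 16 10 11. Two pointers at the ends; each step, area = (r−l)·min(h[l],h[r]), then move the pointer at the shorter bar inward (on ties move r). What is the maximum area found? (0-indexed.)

max area = 160

l=0 r=16: min(10,11)*16=160 best=160 *, l++
l=1 r=16: min(2,11)*15=30 best=160, l++
l=2 r=16: min(3,11)*14=42 best=160, l++
l=3 r=16: min(12,11)*13=143 best=160, r--
l=3 r=15: min(12,10)*12=120 best=160, r--
l=3 r=14: min(12,16)*11=132 best=160, l++
l=4 r=14: min(15,16)*10=150 best=160, l++
l=5 r=14: min(14,16)*9=126 best=160, l++
l=6 r=14: min(20,16)*8=128 best=160, r--
l=6 r=13: min(20,9)*7=63 best=160, r--
l=6 r=12: min(20,19)*6=114 best=160, r--
l=6 r=11: min(20,3)*5=15 best=160, r--
l=6 r=10: min(20,16)*4=64 best=160, r--
l=6 r=9: min(20,9)*3=27 best=160, r--
l=6 r=8: min(20,3)*2=6 best=160, r--
l=6 r=7: min(20,12)*1=12 best=160, r--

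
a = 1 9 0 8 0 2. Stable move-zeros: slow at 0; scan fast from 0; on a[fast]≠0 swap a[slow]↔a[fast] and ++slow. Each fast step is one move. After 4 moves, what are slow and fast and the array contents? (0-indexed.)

slow=3, fast=4, a=[1, 9, 8, 0, 0, 2]

(s=0,f=0) a[fast]=1≠0 swap→a[0]=1 → slow++,fast++
(s=1,f=1) a[fast]=9≠0 swap→a[1]=9 → slow++,fast++
(s=2,f=2) a[fast]=0 → fast++
(s=2,f=3) a[fast]=8≠0 swap→a[2]=8 → slow++,fast++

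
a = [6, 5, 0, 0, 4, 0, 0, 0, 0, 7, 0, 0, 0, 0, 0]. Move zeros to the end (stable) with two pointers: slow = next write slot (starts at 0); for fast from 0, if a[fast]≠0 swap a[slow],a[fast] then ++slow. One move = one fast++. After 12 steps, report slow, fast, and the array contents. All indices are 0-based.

slow=4, fast=12, a=[6, 5, 4, 7, 0, 0, 0, 0, 0, 0, 0, 0, 0, 0, 0]

(s=0,f=0) a[fast]=6≠0 swap→a[0]=6 → slow++,fast++
(s=1,f=1) a[fast]=5≠0 swap→a[1]=5 → slow++,fast++
(s=2,f=2) a[fast]=0 → fast++
(s=2,f=3) a[fast]=0 → fast++
(s=2,f=4) a[fast]=4≠0 swap→a[2]=4 → slow++,fast++
(s=3,f=5) a[fast]=0 → fast++
(s=3,f=6) a[fast]=0 → fast++
(s=3,f=7) a[fast]=0 → fast++
(s=3,f=8) a[fast]=0 → fast++
(s=3,f=9) a[fast]=7≠0 swap→a[3]=7 → slow++,fast++
(s=4,f=10) a[fast]=0 → fast++
(s=4,f=11) a[fast]=0 → fast++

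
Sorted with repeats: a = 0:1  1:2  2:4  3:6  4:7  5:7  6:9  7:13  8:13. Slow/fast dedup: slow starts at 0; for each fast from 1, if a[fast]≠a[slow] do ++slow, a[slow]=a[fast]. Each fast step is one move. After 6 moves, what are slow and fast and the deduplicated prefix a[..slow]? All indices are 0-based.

slow=5, fast=7, prefix=[1, 2, 4, 6, 7, 9]

slow=0 fast=1: a[fast]=2≠a[slow]=1 write a[1]=2, slow++,fast++
slow=1 fast=2: a[fast]=4≠a[slow]=2 write a[2]=4, slow++,fast++
slow=2 fast=3: a[fast]=6≠a[slow]=4 write a[3]=6, slow++,fast++
slow=3 fast=4: a[fast]=7≠a[slow]=6 write a[4]=7, slow++,fast++
slow=4 fast=5: a[fast]=7=a[slow] dup, fast++
slow=4 fast=6: a[fast]=9≠a[slow]=7 write a[5]=9, slow++,fast++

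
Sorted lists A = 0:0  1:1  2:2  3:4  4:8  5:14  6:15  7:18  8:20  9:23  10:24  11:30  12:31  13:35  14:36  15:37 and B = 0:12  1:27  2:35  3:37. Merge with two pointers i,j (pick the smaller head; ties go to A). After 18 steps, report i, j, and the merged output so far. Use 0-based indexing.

i=15, j=3, merged so far=[0, 1, 2, 4, 8, 12, 14, 15, 18, 20, 23, 24, 27, 30, 31, 35, 35, 36]

[i=0,j=0] A[i]=0<=B[j]=12 take 0 → i++
[i=1,j=0] A[i]=1<=B[j]=12 take 1 → i++
[i=2,j=0] A[i]=2<=B[j]=12 take 2 → i++
[i=3,j=0] A[i]=4<=B[j]=12 take 4 → i++
[i=4,j=0] A[i]=8<=B[j]=12 take 8 → i++
[i=5,j=0] A[i]=14>B[j]=12 take 12 → j++
[i=5,j=1] A[i]=14<=B[j]=27 take 14 → i++
[i=6,j=1] A[i]=15<=B[j]=27 take 15 → i++
[i=7,j=1] A[i]=18<=B[j]=27 take 18 → i++
[i=8,j=1] A[i]=20<=B[j]=27 take 20 → i++
[i=9,j=1] A[i]=23<=B[j]=27 take 23 → i++
[i=10,j=1] A[i]=24<=B[j]=27 take 24 → i++
[i=11,j=1] A[i]=30>B[j]=27 take 27 → j++
[i=11,j=2] A[i]=30<=B[j]=35 take 30 → i++
[i=12,j=2] A[i]=31<=B[j]=35 take 31 → i++
[i=13,j=2] A[i]=35<=B[j]=35 take 35 → i++
[i=14,j=2] A[i]=36>B[j]=35 take 35 → j++
[i=14,j=3] A[i]=36<=B[j]=37 take 36 → i++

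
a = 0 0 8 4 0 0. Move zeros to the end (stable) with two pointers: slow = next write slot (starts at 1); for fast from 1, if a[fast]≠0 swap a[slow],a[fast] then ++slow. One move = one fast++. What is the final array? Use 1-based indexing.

[8, 4, 0, 0, 0, 0]

slow=1 fast=1: a[fast]=0, fast++
slow=1 fast=2: a[fast]=0, fast++
slow=1 fast=3: a[fast]=8≠0 swap→a[1]=8, slow++,fast++
slow=2 fast=4: a[fast]=4≠0 swap→a[2]=4, slow++,fast++
slow=3 fast=5: a[fast]=0, fast++
slow=3 fast=6: a[fast]=0, fast++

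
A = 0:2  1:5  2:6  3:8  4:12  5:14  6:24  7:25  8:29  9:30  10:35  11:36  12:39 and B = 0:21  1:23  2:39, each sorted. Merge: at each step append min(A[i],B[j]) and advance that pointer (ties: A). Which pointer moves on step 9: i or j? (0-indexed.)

[i=0,j=0] A[i]=2<=B[j]=21 take 2 → i++
[i=1,j=0] A[i]=5<=B[j]=21 take 5 → i++
[i=2,j=0] A[i]=6<=B[j]=21 take 6 → i++
[i=3,j=0] A[i]=8<=B[j]=21 take 8 → i++
[i=4,j=0] A[i]=12<=B[j]=21 take 12 → i++
[i=5,j=0] A[i]=14<=B[j]=21 take 14 → i++
[i=6,j=0] A[i]=24>B[j]=21 take 21 → j++
[i=6,j=1] A[i]=24>B[j]=23 take 23 → j++
[i=6,j=2] A[i]=24<=B[j]=39 take 24 → i++

i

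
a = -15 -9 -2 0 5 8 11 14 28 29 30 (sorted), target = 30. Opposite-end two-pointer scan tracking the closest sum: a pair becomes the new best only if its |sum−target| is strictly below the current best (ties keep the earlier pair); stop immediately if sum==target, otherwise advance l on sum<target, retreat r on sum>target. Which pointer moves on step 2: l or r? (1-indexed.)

l

[1,11] -15+30=15 d=15 * → l++
[2,11] -9+30=21 d=9 * → l++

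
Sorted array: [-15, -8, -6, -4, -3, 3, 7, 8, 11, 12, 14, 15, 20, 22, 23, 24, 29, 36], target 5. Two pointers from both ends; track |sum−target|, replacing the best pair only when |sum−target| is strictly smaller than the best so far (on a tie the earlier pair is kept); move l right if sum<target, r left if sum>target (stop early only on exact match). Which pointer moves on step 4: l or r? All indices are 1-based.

[1,18] -15+36=21 d=16 * → r--
[1,17] -15+29=14 d=9 * → r--
[1,16] -15+24=9 d=4 * → r--
[1,15] -15+23=8 d=3 * → r--

r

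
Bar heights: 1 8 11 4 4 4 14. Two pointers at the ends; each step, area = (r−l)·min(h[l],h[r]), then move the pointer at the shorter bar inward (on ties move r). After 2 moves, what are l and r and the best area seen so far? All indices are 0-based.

[0,6] min(1,14)*6=6 best=6 * → l++
[1,6] min(8,14)*5=40 best=40 * → l++

l=2, r=6, best area=40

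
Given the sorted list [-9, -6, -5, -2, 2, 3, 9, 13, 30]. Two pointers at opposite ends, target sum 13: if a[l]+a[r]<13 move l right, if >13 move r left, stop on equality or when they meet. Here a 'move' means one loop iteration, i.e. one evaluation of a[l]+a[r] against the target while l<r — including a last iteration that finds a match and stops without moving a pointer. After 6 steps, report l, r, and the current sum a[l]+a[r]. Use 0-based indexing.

[0,8] -9+30=21 >13 → r--
[0,7] -9+13=4 <13 → l++
[1,7] -6+13=7 <13 → l++
[2,7] -5+13=8 <13 → l++
[3,7] -2+13=11 <13 → l++
[4,7] 2+13=15 >13 → r--

l=4, r=6, sum=11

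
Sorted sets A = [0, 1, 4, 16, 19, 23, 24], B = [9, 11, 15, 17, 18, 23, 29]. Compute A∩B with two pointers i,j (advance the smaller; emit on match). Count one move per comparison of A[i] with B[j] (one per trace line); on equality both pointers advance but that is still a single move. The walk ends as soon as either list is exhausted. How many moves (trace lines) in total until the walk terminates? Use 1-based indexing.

i=1 j=1: 0<9, i++
i=2 j=1: 1<9, i++
i=3 j=1: 4<9, i++
i=4 j=1: 16>9, j++
i=4 j=2: 16>11, j++
i=4 j=3: 16>15, j++
i=4 j=4: 16<17, i++
i=5 j=4: 19>17, j++
i=5 j=5: 19>18, j++
i=5 j=6: 19<23, i++
i=6 j=6: 23==23 emit, i++,j++
i=7 j=7: 24<29, i++

12 moves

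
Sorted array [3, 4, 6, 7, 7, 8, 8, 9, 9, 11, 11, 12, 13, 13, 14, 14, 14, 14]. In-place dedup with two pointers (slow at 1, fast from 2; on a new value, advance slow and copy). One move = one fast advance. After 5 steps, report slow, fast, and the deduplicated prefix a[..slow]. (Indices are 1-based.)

slow=1 fast=2: a[fast]=4≠a[slow]=3 write a[2]=4, slow++,fast++
slow=2 fast=3: a[fast]=6≠a[slow]=4 write a[3]=6, slow++,fast++
slow=3 fast=4: a[fast]=7≠a[slow]=6 write a[4]=7, slow++,fast++
slow=4 fast=5: a[fast]=7=a[slow] dup, fast++
slow=4 fast=6: a[fast]=8≠a[slow]=7 write a[5]=8, slow++,fast++

slow=5, fast=7, prefix=[3, 4, 6, 7, 8]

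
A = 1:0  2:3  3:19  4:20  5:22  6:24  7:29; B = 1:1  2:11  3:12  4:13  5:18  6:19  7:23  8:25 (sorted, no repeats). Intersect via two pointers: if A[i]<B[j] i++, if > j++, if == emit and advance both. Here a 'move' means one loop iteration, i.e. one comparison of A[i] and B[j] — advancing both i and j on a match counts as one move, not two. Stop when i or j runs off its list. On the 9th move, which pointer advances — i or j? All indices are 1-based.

i=1 j=1: 0<1, i++
i=2 j=1: 3>1, j++
i=2 j=2: 3<11, i++
i=3 j=2: 19>11, j++
i=3 j=3: 19>12, j++
i=3 j=4: 19>13, j++
i=3 j=5: 19>18, j++
i=3 j=6: 19==19 emit, i++,j++
i=4 j=7: 20<23, i++

i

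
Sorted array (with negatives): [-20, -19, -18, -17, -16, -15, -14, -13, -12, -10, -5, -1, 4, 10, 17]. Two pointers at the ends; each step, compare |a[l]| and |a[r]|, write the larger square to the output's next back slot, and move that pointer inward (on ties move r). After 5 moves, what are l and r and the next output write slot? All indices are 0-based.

l=4, r=13, next write slot=9

[0,14] |-20|>|17| out[14]=400 → l++
[1,14] |-19|>|17| out[13]=361 → l++
[2,14] |-18|>|17| out[12]=324 → l++
[3,14] |-17|<=|17| out[11]=289 → r--
[3,13] |-17|>|10| out[10]=289 → l++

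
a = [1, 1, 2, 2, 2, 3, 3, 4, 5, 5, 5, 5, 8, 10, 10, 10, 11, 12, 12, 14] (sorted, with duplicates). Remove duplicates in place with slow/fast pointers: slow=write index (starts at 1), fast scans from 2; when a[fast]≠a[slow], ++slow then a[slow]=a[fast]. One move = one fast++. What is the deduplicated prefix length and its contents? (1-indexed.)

slow=1 fast=2: a[fast]=1=a[slow] dup, fast++
slow=1 fast=3: a[fast]=2≠a[slow]=1 write a[2]=2, slow++,fast++
slow=2 fast=4: a[fast]=2=a[slow] dup, fast++
slow=2 fast=5: a[fast]=2=a[slow] dup, fast++
slow=2 fast=6: a[fast]=3≠a[slow]=2 write a[3]=3, slow++,fast++
slow=3 fast=7: a[fast]=3=a[slow] dup, fast++
slow=3 fast=8: a[fast]=4≠a[slow]=3 write a[4]=4, slow++,fast++
slow=4 fast=9: a[fast]=5≠a[slow]=4 write a[5]=5, slow++,fast++
slow=5 fast=10: a[fast]=5=a[slow] dup, fast++
slow=5 fast=11: a[fast]=5=a[slow] dup, fast++
slow=5 fast=12: a[fast]=5=a[slow] dup, fast++
slow=5 fast=13: a[fast]=8≠a[slow]=5 write a[6]=8, slow++,fast++
slow=6 fast=14: a[fast]=10≠a[slow]=8 write a[7]=10, slow++,fast++
slow=7 fast=15: a[fast]=10=a[slow] dup, fast++
slow=7 fast=16: a[fast]=10=a[slow] dup, fast++
slow=7 fast=17: a[fast]=11≠a[slow]=10 write a[8]=11, slow++,fast++
slow=8 fast=18: a[fast]=12≠a[slow]=11 write a[9]=12, slow++,fast++
slow=9 fast=19: a[fast]=12=a[slow] dup, fast++
slow=9 fast=20: a[fast]=14≠a[slow]=12 write a[10]=14, slow++,fast++

length 10; prefix = [1, 2, 3, 4, 5, 8, 10, 11, 12, 14]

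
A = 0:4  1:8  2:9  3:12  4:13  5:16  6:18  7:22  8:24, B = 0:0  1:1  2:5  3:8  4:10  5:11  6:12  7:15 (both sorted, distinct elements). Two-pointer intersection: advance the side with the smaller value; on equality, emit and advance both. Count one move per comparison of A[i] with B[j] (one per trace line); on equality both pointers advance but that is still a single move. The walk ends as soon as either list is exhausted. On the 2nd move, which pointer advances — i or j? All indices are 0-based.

i=0 j=0: 4>0, j++
i=0 j=1: 4>1, j++

j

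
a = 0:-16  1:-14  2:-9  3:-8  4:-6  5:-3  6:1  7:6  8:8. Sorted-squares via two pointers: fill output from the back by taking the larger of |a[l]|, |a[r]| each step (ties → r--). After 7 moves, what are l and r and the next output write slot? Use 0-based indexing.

l=5, r=6, next write slot=1

[0,8] |-16|>|8| out[8]=256 → l++
[1,8] |-14|>|8| out[7]=196 → l++
[2,8] |-9|>|8| out[6]=81 → l++
[3,8] |-8|<=|8| out[5]=64 → r--
[3,7] |-8|>|6| out[4]=64 → l++
[4,7] |-6|<=|6| out[3]=36 → r--
[4,6] |-6|>|1| out[2]=36 → l++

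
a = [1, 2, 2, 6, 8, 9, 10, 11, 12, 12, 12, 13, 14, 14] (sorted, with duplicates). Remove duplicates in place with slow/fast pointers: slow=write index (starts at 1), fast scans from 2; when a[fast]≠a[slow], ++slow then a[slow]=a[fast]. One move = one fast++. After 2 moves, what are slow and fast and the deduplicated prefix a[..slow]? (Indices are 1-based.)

(s=1,f=2) a[fast]=2≠a[slow]=1 write a[2]=2 → slow++,fast++
(s=2,f=3) a[fast]=2=a[slow] dup → fast++

slow=2, fast=4, prefix=[1, 2]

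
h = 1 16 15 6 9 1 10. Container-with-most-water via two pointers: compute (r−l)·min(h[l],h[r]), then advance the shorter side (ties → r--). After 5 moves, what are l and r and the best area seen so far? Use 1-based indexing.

[1,7] min(1,10)*6=6 best=6 * → l++
[2,7] min(16,10)*5=50 best=50 * → r--
[2,6] min(16,1)*4=4 best=50 → r--
[2,5] min(16,9)*3=27 best=50 → r--
[2,4] min(16,6)*2=12 best=50 → r--

l=2, r=3, best area=50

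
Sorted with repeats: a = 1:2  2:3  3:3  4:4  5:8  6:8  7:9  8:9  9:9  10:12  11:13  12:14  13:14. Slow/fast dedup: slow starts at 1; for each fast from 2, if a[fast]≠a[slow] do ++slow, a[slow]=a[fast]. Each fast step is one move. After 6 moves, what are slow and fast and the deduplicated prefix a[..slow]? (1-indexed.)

slow=5, fast=8, prefix=[2, 3, 4, 8, 9]

(s=1,f=2) a[fast]=3≠a[slow]=2 write a[2]=3 → slow++,fast++
(s=2,f=3) a[fast]=3=a[slow] dup → fast++
(s=2,f=4) a[fast]=4≠a[slow]=3 write a[3]=4 → slow++,fast++
(s=3,f=5) a[fast]=8≠a[slow]=4 write a[4]=8 → slow++,fast++
(s=4,f=6) a[fast]=8=a[slow] dup → fast++
(s=4,f=7) a[fast]=9≠a[slow]=8 write a[5]=9 → slow++,fast++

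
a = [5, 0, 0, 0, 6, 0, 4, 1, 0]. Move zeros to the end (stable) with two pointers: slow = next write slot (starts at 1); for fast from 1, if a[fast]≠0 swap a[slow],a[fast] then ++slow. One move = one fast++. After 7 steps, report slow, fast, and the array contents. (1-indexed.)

slow=4, fast=8, a=[5, 6, 4, 0, 0, 0, 0, 1, 0]

(s=1,f=1) a[fast]=5≠0 swap→a[1]=5 → slow++,fast++
(s=2,f=2) a[fast]=0 → fast++
(s=2,f=3) a[fast]=0 → fast++
(s=2,f=4) a[fast]=0 → fast++
(s=2,f=5) a[fast]=6≠0 swap→a[2]=6 → slow++,fast++
(s=3,f=6) a[fast]=0 → fast++
(s=3,f=7) a[fast]=4≠0 swap→a[3]=4 → slow++,fast++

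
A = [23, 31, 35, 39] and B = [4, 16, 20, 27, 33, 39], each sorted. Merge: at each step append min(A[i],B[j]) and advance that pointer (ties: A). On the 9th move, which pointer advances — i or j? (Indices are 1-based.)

i=1 j=1: A[i]=23>B[j]=4 take 4, j++
i=1 j=2: A[i]=23>B[j]=16 take 16, j++
i=1 j=3: A[i]=23>B[j]=20 take 20, j++
i=1 j=4: A[i]=23<=B[j]=27 take 23, i++
i=2 j=4: A[i]=31>B[j]=27 take 27, j++
i=2 j=5: A[i]=31<=B[j]=33 take 31, i++
i=3 j=5: A[i]=35>B[j]=33 take 33, j++
i=3 j=6: A[i]=35<=B[j]=39 take 35, i++
i=4 j=6: A[i]=39<=B[j]=39 take 39, i++

i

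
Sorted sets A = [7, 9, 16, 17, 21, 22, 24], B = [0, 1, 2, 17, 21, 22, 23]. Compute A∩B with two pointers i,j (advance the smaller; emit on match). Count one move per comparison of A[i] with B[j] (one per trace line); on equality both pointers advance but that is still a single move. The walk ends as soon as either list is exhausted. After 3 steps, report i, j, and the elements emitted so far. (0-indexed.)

i=0, j=3, emitted=[]

[i=0,j=0] 7>0 → j++
[i=0,j=1] 7>1 → j++
[i=0,j=2] 7>2 → j++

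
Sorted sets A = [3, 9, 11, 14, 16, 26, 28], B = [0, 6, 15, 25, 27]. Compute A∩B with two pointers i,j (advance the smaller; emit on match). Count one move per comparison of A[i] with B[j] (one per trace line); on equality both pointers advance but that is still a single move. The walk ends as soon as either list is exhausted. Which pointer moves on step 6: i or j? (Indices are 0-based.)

i

[i=0,j=0] 3>0 → j++
[i=0,j=1] 3<6 → i++
[i=1,j=1] 9>6 → j++
[i=1,j=2] 9<15 → i++
[i=2,j=2] 11<15 → i++
[i=3,j=2] 14<15 → i++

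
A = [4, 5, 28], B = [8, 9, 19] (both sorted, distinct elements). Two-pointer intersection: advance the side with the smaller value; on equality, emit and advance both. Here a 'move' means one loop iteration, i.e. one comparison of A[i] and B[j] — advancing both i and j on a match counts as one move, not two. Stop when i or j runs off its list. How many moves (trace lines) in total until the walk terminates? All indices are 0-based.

[i=0,j=0] 4<8 → i++
[i=1,j=0] 5<8 → i++
[i=2,j=0] 28>8 → j++
[i=2,j=1] 28>9 → j++
[i=2,j=2] 28>19 → j++

5 moves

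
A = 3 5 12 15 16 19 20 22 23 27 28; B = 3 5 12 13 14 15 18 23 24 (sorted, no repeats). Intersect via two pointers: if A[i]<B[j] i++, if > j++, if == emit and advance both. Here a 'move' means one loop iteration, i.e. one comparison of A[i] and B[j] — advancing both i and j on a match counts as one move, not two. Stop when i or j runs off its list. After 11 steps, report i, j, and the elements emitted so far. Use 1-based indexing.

[i=1,j=1] 3==3 emit → i++,j++
[i=2,j=2] 5==5 emit → i++,j++
[i=3,j=3] 12==12 emit → i++,j++
[i=4,j=4] 15>13 → j++
[i=4,j=5] 15>14 → j++
[i=4,j=6] 15==15 emit → i++,j++
[i=5,j=7] 16<18 → i++
[i=6,j=7] 19>18 → j++
[i=6,j=8] 19<23 → i++
[i=7,j=8] 20<23 → i++
[i=8,j=8] 22<23 → i++

i=9, j=8, emitted=[3, 5, 12, 15]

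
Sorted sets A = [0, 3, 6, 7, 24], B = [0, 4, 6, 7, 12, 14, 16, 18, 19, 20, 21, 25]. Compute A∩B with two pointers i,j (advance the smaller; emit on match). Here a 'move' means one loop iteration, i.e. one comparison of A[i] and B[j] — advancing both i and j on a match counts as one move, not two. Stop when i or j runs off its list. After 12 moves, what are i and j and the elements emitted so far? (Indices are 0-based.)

i=4, j=11, emitted=[0, 6, 7]

[i=0,j=0] 0==0 emit → i++,j++
[i=1,j=1] 3<4 → i++
[i=2,j=1] 6>4 → j++
[i=2,j=2] 6==6 emit → i++,j++
[i=3,j=3] 7==7 emit → i++,j++
[i=4,j=4] 24>12 → j++
[i=4,j=5] 24>14 → j++
[i=4,j=6] 24>16 → j++
[i=4,j=7] 24>18 → j++
[i=4,j=8] 24>19 → j++
[i=4,j=9] 24>20 → j++
[i=4,j=10] 24>21 → j++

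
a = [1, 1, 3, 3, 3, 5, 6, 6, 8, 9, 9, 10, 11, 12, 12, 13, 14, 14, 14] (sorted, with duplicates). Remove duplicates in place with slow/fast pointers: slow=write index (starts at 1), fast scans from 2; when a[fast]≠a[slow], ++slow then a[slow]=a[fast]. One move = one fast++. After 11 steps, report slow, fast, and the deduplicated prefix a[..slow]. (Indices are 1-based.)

(s=1,f=2) a[fast]=1=a[slow] dup → fast++
(s=1,f=3) a[fast]=3≠a[slow]=1 write a[2]=3 → slow++,fast++
(s=2,f=4) a[fast]=3=a[slow] dup → fast++
(s=2,f=5) a[fast]=3=a[slow] dup → fast++
(s=2,f=6) a[fast]=5≠a[slow]=3 write a[3]=5 → slow++,fast++
(s=3,f=7) a[fast]=6≠a[slow]=5 write a[4]=6 → slow++,fast++
(s=4,f=8) a[fast]=6=a[slow] dup → fast++
(s=4,f=9) a[fast]=8≠a[slow]=6 write a[5]=8 → slow++,fast++
(s=5,f=10) a[fast]=9≠a[slow]=8 write a[6]=9 → slow++,fast++
(s=6,f=11) a[fast]=9=a[slow] dup → fast++
(s=6,f=12) a[fast]=10≠a[slow]=9 write a[7]=10 → slow++,fast++

slow=7, fast=13, prefix=[1, 3, 5, 6, 8, 9, 10]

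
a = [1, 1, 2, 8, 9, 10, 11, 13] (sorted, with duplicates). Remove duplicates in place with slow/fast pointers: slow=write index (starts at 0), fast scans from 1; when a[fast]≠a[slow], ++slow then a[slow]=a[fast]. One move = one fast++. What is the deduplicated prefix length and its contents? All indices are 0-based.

length 7; prefix = [1, 2, 8, 9, 10, 11, 13]

(s=0,f=1) a[fast]=1=a[slow] dup → fast++
(s=0,f=2) a[fast]=2≠a[slow]=1 write a[1]=2 → slow++,fast++
(s=1,f=3) a[fast]=8≠a[slow]=2 write a[2]=8 → slow++,fast++
(s=2,f=4) a[fast]=9≠a[slow]=8 write a[3]=9 → slow++,fast++
(s=3,f=5) a[fast]=10≠a[slow]=9 write a[4]=10 → slow++,fast++
(s=4,f=6) a[fast]=11≠a[slow]=10 write a[5]=11 → slow++,fast++
(s=5,f=7) a[fast]=13≠a[slow]=11 write a[6]=13 → slow++,fast++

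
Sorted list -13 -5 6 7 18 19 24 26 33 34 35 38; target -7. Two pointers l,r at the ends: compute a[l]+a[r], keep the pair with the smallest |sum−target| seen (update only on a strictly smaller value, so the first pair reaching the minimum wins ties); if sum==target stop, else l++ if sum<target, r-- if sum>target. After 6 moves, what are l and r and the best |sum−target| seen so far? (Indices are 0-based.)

l=0, r=5, best |Δ|=18

l=0 r=11: -13+38=25 d=32 *, r--
l=0 r=10: -13+35=22 d=29 *, r--
l=0 r=9: -13+34=21 d=28 *, r--
l=0 r=8: -13+33=20 d=27 *, r--
l=0 r=7: -13+26=13 d=20 *, r--
l=0 r=6: -13+24=11 d=18 *, r--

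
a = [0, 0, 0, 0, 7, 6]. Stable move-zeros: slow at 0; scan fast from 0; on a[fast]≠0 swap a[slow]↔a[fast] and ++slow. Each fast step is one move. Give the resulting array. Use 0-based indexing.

(s=0,f=0) a[fast]=0 → fast++
(s=0,f=1) a[fast]=0 → fast++
(s=0,f=2) a[fast]=0 → fast++
(s=0,f=3) a[fast]=0 → fast++
(s=0,f=4) a[fast]=7≠0 swap→a[0]=7 → slow++,fast++
(s=1,f=5) a[fast]=6≠0 swap→a[1]=6 → slow++,fast++

[7, 6, 0, 0, 0, 0]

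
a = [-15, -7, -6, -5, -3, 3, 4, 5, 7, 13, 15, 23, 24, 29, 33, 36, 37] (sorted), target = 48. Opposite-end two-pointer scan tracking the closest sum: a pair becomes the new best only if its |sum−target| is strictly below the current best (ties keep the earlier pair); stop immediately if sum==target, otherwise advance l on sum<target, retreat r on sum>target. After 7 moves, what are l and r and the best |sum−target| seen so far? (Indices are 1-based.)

l=8, r=17, best |Δ|=7

[1,17] -15+37=22 d=26 * → l++
[2,17] -7+37=30 d=18 * → l++
[3,17] -6+37=31 d=17 * → l++
[4,17] -5+37=32 d=16 * → l++
[5,17] -3+37=34 d=14 * → l++
[6,17] 3+37=40 d=8 * → l++
[7,17] 4+37=41 d=7 * → l++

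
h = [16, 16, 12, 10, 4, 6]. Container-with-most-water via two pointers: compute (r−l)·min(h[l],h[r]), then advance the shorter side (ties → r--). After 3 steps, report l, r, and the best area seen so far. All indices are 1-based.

l=1 r=6: min(16,6)*5=30 best=30 *, r--
l=1 r=5: min(16,4)*4=16 best=30, r--
l=1 r=4: min(16,10)*3=30 best=30, r--

l=1, r=3, best area=30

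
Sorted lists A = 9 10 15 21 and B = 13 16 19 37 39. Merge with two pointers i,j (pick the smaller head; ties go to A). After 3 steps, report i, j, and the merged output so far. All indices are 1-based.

[i=1,j=1] A[i]=9<=B[j]=13 take 9 → i++
[i=2,j=1] A[i]=10<=B[j]=13 take 10 → i++
[i=3,j=1] A[i]=15>B[j]=13 take 13 → j++

i=3, j=2, merged so far=[9, 10, 13]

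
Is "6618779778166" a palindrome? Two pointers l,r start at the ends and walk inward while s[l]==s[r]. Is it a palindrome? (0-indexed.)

palindrome

[0,12] '6'=='6' → l++,r--
[1,11] '6'=='6' → l++,r--
[2,10] '1'=='1' → l++,r--
[3,9] '8'=='8' → l++,r--
[4,8] '7'=='7' → l++,r--
[5,7] '7'=='7' → l++,r--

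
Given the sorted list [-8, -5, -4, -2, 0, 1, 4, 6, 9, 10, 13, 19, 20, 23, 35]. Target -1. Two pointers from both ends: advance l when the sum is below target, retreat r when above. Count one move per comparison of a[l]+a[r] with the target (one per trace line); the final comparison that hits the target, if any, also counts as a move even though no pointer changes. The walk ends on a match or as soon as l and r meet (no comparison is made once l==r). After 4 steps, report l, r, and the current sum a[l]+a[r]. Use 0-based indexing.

l=0 r=14: -8+35=27 >-1, r--
l=0 r=13: -8+23=15 >-1, r--
l=0 r=12: -8+20=12 >-1, r--
l=0 r=11: -8+19=11 >-1, r--

l=0, r=10, sum=5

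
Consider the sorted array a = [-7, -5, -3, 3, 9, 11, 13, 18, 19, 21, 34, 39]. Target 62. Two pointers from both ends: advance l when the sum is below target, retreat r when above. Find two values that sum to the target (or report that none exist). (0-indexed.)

no pair

[0,11] -7+39=32 <62 → l++
[1,11] -5+39=34 <62 → l++
[2,11] -3+39=36 <62 → l++
[3,11] 3+39=42 <62 → l++
[4,11] 9+39=48 <62 → l++
[5,11] 11+39=50 <62 → l++
[6,11] 13+39=52 <62 → l++
[7,11] 18+39=57 <62 → l++
[8,11] 19+39=58 <62 → l++
[9,11] 21+39=60 <62 → l++
[10,11] 34+39=73 >62 → r--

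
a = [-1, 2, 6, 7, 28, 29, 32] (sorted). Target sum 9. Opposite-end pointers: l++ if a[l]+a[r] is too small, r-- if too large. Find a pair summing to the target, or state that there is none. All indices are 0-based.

[0,6] -1+32=31 >9 → r--
[0,5] -1+29=28 >9 → r--
[0,4] -1+28=27 >9 → r--
[0,3] -1+7=6 <9 → l++
[1,3] 2+7=9 → found

(2, 7)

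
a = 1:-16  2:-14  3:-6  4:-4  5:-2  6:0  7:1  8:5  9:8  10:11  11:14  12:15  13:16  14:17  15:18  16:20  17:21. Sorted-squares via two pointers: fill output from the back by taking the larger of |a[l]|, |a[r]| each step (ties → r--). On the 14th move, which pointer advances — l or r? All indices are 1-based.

[1,17] |-16|<=|21| out[17]=441 → r--
[1,16] |-16|<=|20| out[16]=400 → r--
[1,15] |-16|<=|18| out[15]=324 → r--
[1,14] |-16|<=|17| out[14]=289 → r--
[1,13] |-16|<=|16| out[13]=256 → r--
[1,12] |-16|>|15| out[12]=256 → l++
[2,12] |-14|<=|15| out[11]=225 → r--
[2,11] |-14|<=|14| out[10]=196 → r--
[2,10] |-14|>|11| out[9]=196 → l++
[3,10] |-6|<=|11| out[8]=121 → r--
[3,9] |-6|<=|8| out[7]=64 → r--
[3,8] |-6|>|5| out[6]=36 → l++
[4,8] |-4|<=|5| out[5]=25 → r--
[4,7] |-4|>|1| out[4]=16 → l++

l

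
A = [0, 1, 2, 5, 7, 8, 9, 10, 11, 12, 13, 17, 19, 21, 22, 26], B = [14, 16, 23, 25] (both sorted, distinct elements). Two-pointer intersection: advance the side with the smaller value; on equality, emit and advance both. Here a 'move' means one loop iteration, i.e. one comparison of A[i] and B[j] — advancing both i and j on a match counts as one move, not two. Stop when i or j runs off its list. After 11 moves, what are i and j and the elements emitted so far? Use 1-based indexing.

i=12, j=1, emitted=[]

[i=1,j=1] 0<14 → i++
[i=2,j=1] 1<14 → i++
[i=3,j=1] 2<14 → i++
[i=4,j=1] 5<14 → i++
[i=5,j=1] 7<14 → i++
[i=6,j=1] 8<14 → i++
[i=7,j=1] 9<14 → i++
[i=8,j=1] 10<14 → i++
[i=9,j=1] 11<14 → i++
[i=10,j=1] 12<14 → i++
[i=11,j=1] 13<14 → i++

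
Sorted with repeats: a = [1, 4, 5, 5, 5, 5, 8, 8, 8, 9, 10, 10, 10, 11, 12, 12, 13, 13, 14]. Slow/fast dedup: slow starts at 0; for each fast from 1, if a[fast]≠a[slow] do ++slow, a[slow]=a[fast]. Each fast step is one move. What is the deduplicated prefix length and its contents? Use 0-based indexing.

slow=0 fast=1: a[fast]=4≠a[slow]=1 write a[1]=4, slow++,fast++
slow=1 fast=2: a[fast]=5≠a[slow]=4 write a[2]=5, slow++,fast++
slow=2 fast=3: a[fast]=5=a[slow] dup, fast++
slow=2 fast=4: a[fast]=5=a[slow] dup, fast++
slow=2 fast=5: a[fast]=5=a[slow] dup, fast++
slow=2 fast=6: a[fast]=8≠a[slow]=5 write a[3]=8, slow++,fast++
slow=3 fast=7: a[fast]=8=a[slow] dup, fast++
slow=3 fast=8: a[fast]=8=a[slow] dup, fast++
slow=3 fast=9: a[fast]=9≠a[slow]=8 write a[4]=9, slow++,fast++
slow=4 fast=10: a[fast]=10≠a[slow]=9 write a[5]=10, slow++,fast++
slow=5 fast=11: a[fast]=10=a[slow] dup, fast++
slow=5 fast=12: a[fast]=10=a[slow] dup, fast++
slow=5 fast=13: a[fast]=11≠a[slow]=10 write a[6]=11, slow++,fast++
slow=6 fast=14: a[fast]=12≠a[slow]=11 write a[7]=12, slow++,fast++
slow=7 fast=15: a[fast]=12=a[slow] dup, fast++
slow=7 fast=16: a[fast]=13≠a[slow]=12 write a[8]=13, slow++,fast++
slow=8 fast=17: a[fast]=13=a[slow] dup, fast++
slow=8 fast=18: a[fast]=14≠a[slow]=13 write a[9]=14, slow++,fast++

length 10; prefix = [1, 4, 5, 8, 9, 10, 11, 12, 13, 14]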